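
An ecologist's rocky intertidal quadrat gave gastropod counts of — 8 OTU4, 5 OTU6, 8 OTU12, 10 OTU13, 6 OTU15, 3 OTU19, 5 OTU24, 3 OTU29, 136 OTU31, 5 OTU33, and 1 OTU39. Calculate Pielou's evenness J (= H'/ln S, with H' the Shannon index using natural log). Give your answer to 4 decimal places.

Total N = 8+5+8+10+6+3+5+3+136+5+1 = 190, so the proportions are 0.042105, 0.026316, 0.042105, 0.052632, 0.031579, 0.015789, 0.026316, 0.015789, 0.715789, 0.026316, 0.005263 (working shown to 6 dp, full precision carried).
H' = −Σ pᵢ ln pᵢ = −((-0.133372) + (-0.095726) + (-0.133372) + (-0.154970) + (-0.109114) + (-0.065501) + (-0.095726) + (-0.065501) + (-0.239338) + (-0.095726) + (-0.027616)) = 1.215962.
With S = 11 species, ln S = 2.397895, so J = 1.215962/2.397895 = 0.507096, i.e. 0.5071 to 4 decimal places.

0.5071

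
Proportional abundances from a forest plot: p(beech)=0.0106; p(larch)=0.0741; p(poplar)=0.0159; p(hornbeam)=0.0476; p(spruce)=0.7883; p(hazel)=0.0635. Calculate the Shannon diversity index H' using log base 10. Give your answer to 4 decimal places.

Each pᵢ log₁₀ pᵢ term (working shown to 6 dp, full precision carried): 0.0106×(-1.974694)=-0.020932, 0.0741×(-1.130182)=-0.083746, 0.0159×(-1.798603)=-0.028598, 0.0476×(-1.322393)=-0.062946, 0.7883×(-0.103308)=-0.081438, 0.0635×(-1.197226)=-0.076024.
Sum = -0.353684, so H' = 0.3537.

0.3537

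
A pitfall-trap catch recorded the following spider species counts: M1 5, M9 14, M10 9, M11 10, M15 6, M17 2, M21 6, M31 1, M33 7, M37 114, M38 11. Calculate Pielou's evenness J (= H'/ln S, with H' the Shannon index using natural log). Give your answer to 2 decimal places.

Total N = 5+14+9+10+6+2+6+1+7+114+11 = 185, so the proportions are 0.027, 0.0757, 0.0486, 0.0541, 0.0324, 0.0108, 0.0324, 0.0054, 0.0378, 0.6162, 0.0595 (working shown to 4 dp, full precision carried).
H' = −Σ pᵢ ln pᵢ = −((-0.0976) + (-0.1953) + (-0.1471) + (-0.1577) + (-0.1112) + (-0.0489) + (-0.1112) + (-0.0282) + (-0.1239) + (-0.2983) + (-0.1678)) = 1.4873.
With S = 11 species, ln S = 2.3979, so J = 1.4873/2.3979 = 0.6203, i.e. 0.62 to 2 decimal places.

0.62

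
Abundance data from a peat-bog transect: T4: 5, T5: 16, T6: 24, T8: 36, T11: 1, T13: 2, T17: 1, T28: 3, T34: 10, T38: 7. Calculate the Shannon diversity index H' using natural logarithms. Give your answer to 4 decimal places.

1.8062

Total N = 5+16+24+36+1+2+1+3+10+7 = 105, so the proportions are 0.047619, 0.152381, 0.228571, 0.342857, 0.009524, 0.019048, 0.009524, 0.028571, 0.095238, 0.066667 (working shown to 6 dp, full precision carried).
Each pᵢ ln pᵢ term: 0.047619×(-3.044522)=-0.144977, 0.152381×(-1.881372)=-0.286685, 0.228571×(-1.475907)=-0.337350, 0.342857×(-1.070441)=-0.367008, 0.009524×(-4.653960)=-0.044323, 0.019048×(-3.960813)=-0.075444, 0.009524×(-4.653960)=-0.044323, 0.028571×(-3.555348)=-0.101581, 0.095238×(-2.351375)=-0.223941, 0.066667×(-2.708050)=-0.180537.
Sum = -1.806170, so H' = 1.8062.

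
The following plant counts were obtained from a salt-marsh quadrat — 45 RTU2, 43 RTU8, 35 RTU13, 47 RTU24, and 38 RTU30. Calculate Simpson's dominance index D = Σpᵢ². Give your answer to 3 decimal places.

0.202

Total N = 45+43+35+47+38 = 208, so the proportions are 0.21635, 0.20673, 0.16827, 0.22596, 0.18269 (working shown to 5 dp, full precision carried).
D = 0.21635² + 0.20673² + 0.16827² + 0.22596² + 0.18269² = 0.04681 + 0.04274 + 0.02831 + 0.05106 + 0.03338 = 0.20229.
To 3 decimal places, D = 0.202.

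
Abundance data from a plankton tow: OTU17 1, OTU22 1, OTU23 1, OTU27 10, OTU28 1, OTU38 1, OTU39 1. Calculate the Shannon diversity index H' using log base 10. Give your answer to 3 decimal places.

0.579

Total N = 1+1+1+10+1+1+1 = 16, so the proportions are 0.0625, 0.0625, 0.0625, 0.625, 0.0625, 0.0625, 0.0625 (working shown to 5 dp, full precision carried).
Each pᵢ log₁₀ pᵢ term: 0.0625×(-1.20412)=-0.07526, 0.0625×(-1.20412)=-0.07526, 0.0625×(-1.20412)=-0.07526, 0.625×(-0.20412)=-0.12757, 0.0625×(-1.20412)=-0.07526, 0.0625×(-1.20412)=-0.07526, 0.0625×(-1.20412)=-0.07526.
Sum = -0.57912, so H' = 0.579.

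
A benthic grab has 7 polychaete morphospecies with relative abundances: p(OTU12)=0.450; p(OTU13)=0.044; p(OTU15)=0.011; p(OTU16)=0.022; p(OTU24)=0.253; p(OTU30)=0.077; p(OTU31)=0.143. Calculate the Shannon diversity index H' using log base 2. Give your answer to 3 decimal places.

2.097

Each pᵢ log₂ pᵢ term (working shown to 5 dp, full precision carried): 0.45×(-1.15200)=-0.51840, 0.044×(-4.50635)=-0.19828, 0.011×(-6.50635)=-0.07157, 0.022×(-5.50635)=-0.12114, 0.253×(-1.98279)=-0.50165, 0.077×(-3.69900)=-0.28482, 0.143×(-2.80591)=-0.40125.
Sum = -2.09710, so H' = 2.097.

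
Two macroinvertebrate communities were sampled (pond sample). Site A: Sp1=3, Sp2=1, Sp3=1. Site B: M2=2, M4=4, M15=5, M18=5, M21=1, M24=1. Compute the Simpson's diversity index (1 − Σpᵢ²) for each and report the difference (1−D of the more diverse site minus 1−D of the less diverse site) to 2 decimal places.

0.22

Site A: N=5, proportions 0.6, 0.2, 0.2, giving 1−D = 0.5600 (working shown to 4 dp, full precision carried).
Site B: N=18, proportions 0.1111, 0.2222, 0.2778, 0.2778, 0.0556, 0.0556, giving 1−D = 0.7778.
Difference = |0.5600 − 0.7778| = 0.2178, i.e. 0.22 to 2 decimal places.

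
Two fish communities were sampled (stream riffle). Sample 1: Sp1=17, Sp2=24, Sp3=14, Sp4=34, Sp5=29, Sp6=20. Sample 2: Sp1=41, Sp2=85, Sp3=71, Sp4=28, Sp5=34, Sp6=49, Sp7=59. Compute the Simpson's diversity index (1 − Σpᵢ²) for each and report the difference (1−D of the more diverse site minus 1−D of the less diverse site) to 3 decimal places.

Sample 1: N=138, proportions 0.12319, 0.17391, 0.10145, 0.24638, 0.21014, 0.14493, giving 1−D = 0.81842 (working shown to 5 dp, full precision carried).
Sample 2: N=367, proportions 0.11172, 0.23161, 0.19346, 0.07629, 0.09264, 0.13351, 0.16076, giving 1−D = 0.83838.
Difference = |0.81842 − 0.83838| = 0.01996, i.e. 0.020 to 3 decimal places.

0.020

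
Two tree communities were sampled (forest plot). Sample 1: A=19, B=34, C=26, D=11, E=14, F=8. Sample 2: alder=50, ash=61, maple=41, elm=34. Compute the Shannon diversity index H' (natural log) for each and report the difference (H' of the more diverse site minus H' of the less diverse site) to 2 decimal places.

Sample 1: N=112, proportions 0.16964, 0.30357, 0.23214, 0.09821, 0.125, 0.07143, giving H' = 1.67823 (working shown to 5 dp, full precision carried).
Sample 2: N=186, proportions 0.26882, 0.32796, 0.22043, 0.1828, giving H' = 1.36275.
Difference = |1.67823 − 1.36275| = 0.31548, i.e. 0.32 to 2 decimal places.

0.32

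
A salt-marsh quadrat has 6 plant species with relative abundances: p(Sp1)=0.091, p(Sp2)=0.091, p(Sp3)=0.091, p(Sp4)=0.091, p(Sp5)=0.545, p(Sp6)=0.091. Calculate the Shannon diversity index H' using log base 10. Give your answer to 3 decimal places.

0.617

Each pᵢ log₁₀ pᵢ term (working shown to 5 dp, full precision carried): 0.091×(-1.04096)=-0.09473, 0.091×(-1.04096)=-0.09473, 0.091×(-1.04096)=-0.09473, 0.091×(-1.04096)=-0.09473, 0.545×(-0.26360)=-0.14366, 0.091×(-1.04096)=-0.09473.
Sum = -0.61730, so H' = 0.617.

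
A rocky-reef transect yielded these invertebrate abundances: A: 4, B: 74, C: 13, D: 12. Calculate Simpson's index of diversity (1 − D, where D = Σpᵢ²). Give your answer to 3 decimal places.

Total N = 4+74+13+12 = 103, so the proportions are 0.03883, 0.71845, 0.12621, 0.1165 (working shown to 5 dp, full precision carried).
D = 0.03883² + 0.71845² + 0.12621² + 0.1165² = 0.00151 + 0.51617 + 0.01593 + 0.01357 = 0.54718.
So 1 − D = 0.45282, i.e. 0.453 to 3 decimal places.

0.453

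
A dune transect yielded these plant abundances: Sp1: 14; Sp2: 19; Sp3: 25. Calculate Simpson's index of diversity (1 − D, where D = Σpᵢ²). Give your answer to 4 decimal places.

0.6486

Total N = 14+19+25 = 58, so the proportions are 0.241379, 0.327586, 0.431034 (working shown to 6 dp, full precision carried).
D = 0.241379² + 0.327586² + 0.431034² = 0.058264 + 0.107313 + 0.185791 = 0.351367.
So 1 − D = 0.648633, i.e. 0.6486 to 4 decimal places.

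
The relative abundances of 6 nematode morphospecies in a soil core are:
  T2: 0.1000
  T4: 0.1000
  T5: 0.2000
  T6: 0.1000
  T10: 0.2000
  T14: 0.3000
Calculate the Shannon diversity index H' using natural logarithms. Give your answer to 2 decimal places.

Each pᵢ ln pᵢ term (working shown to 4 dp, full precision carried): 0.1×(-2.3026)=-0.2303, 0.1×(-2.3026)=-0.2303, 0.2×(-1.6094)=-0.3219, 0.1×(-2.3026)=-0.2303, 0.2×(-1.6094)=-0.3219, 0.3×(-1.2040)=-0.3612.
Sum = -1.6957, so H' = 1.70.

1.70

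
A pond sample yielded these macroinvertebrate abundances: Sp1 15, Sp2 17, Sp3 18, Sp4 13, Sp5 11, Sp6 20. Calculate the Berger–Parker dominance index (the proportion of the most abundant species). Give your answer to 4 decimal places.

Total N = 15+17+18+13+11+20 = 94, so the proportions are 0.159574, 0.180851, 0.191489, 0.138298, 0.117021, 0.212766 (working shown to 6 dp, full precision carried).
The largest proportion is 0.212766, i.e. d = 0.2128 to 4 decimal places.

0.2128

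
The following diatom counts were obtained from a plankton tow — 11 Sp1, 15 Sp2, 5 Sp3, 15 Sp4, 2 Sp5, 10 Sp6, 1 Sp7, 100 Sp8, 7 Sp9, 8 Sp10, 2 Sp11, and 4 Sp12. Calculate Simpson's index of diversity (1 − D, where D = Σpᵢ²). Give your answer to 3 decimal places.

0.666

Total N = 11+15+5+15+2+10+1+100+7+8+2+4 = 180, so the proportions are 0.06111, 0.08333, 0.02778, 0.08333, 0.01111, 0.05556, 0.00556, 0.55556, 0.03889, 0.04444, 0.01111, 0.02222 (working shown to 5 dp, full precision carried).
D = 0.06111² + 0.08333² + 0.02778² + 0.08333² + 0.01111² + 0.05556² + 0.00556² + 0.55556² + 0.03889² + 0.04444² + 0.01111² + 0.02222² = 0.00373 + 0.00694 + 0.00077 + 0.00694 + 0.00012 + 0.00309 + 0.00003 + 0.30864 + 0.00151 + 0.00198 + 0.00012 + 0.00049 = 0.33438.
So 1 − D = 0.66562, i.e. 0.666 to 3 decimal places.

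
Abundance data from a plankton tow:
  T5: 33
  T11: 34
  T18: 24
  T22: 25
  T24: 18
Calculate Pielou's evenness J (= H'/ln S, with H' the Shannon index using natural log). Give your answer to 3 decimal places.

0.984

Total N = 33+34+24+25+18 = 134, so the proportions are 0.24627, 0.25373, 0.1791, 0.18657, 0.13433 (working shown to 5 dp, full precision carried).
H' = −Σ pᵢ ln pᵢ = −((-0.34510) + (-0.34799) + (-0.30802) + (-0.31324) + (-0.26966)) = 1.58401.
With S = 5 species, ln S = 1.60944, so J = 1.58401/1.60944 = 0.98420, i.e. 0.984 to 3 decimal places.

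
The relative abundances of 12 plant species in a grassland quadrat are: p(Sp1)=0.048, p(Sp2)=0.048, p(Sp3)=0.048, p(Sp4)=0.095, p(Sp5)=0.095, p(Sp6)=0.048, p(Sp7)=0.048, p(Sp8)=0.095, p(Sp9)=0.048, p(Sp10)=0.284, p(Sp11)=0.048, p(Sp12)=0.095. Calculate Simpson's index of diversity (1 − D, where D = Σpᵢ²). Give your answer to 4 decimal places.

0.8671

D = 0.048² + 0.048² + 0.048² + 0.095² + 0.095² + 0.048² + 0.048² + 0.095² + 0.048² + 0.284² + 0.048² + 0.095² = 0.002304 + 0.002304 + 0.002304 + 0.009025 + 0.009025 + 0.002304 + 0.002304 + 0.009025 + 0.002304 + 0.080656 + 0.002304 + 0.009025 = 0.132884 (working shown to 6 dp, full precision carried).
So 1 − D = 0.867116, i.e. 0.8671 to 4 decimal places.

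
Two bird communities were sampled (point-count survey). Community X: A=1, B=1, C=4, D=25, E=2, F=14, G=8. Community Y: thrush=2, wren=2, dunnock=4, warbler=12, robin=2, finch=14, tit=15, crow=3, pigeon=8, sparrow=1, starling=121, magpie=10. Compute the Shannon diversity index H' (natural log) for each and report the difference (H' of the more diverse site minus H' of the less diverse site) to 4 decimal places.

0.0077

Community X: N=55, proportions 0.018182, 0.018182, 0.072727, 0.454545, 0.036364, 0.254545, 0.145455, giving H' = 1.443957 (working shown to 6 dp, full precision carried).
Community Y: N=194, proportions 0.010309, 0.010309, 0.020619, 0.061856, 0.010309, 0.072165, 0.07732, 0.015464, 0.041237, 0.005155, 0.623711, 0.051546, giving H' = 1.451681.
Difference = |1.443957 − 1.451681| = 0.007724, i.e. 0.0077 to 4 decimal places.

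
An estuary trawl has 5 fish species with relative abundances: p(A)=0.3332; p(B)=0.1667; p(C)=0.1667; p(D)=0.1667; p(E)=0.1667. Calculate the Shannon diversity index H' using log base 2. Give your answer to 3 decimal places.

2.252

Each pᵢ log₂ pᵢ term (working shown to 5 dp, full precision carried): 0.3332×(-1.58554)=-0.52830, 0.1667×(-2.58467)=-0.43087, 0.1667×(-2.58467)=-0.43087, 0.1667×(-2.58467)=-0.43087, 0.1667×(-2.58467)=-0.43087.
Sum = -2.25176, so H' = 2.252.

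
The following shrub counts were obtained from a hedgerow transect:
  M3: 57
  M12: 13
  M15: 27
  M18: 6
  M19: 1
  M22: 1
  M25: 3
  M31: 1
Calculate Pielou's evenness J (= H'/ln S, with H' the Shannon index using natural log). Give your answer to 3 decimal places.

Total N = 57+13+27+6+1+1+3+1 = 109, so the proportions are 0.52294, 0.11927, 0.24771, 0.05505, 0.00917, 0.00917, 0.02752, 0.00917 (working shown to 5 dp, full precision carried).
H' = −Σ pᵢ ln pᵢ = −((-0.33902) + (-0.25361) + (-0.34568) + (-0.15961) + (-0.04304) + (-0.04304) + (-0.09888) + (-0.04304)) = 1.32591.
With S = 8 species, ln S = 2.07944, so J = 1.32591/2.07944 = 0.63763, i.e. 0.638 to 3 decimal places.

0.638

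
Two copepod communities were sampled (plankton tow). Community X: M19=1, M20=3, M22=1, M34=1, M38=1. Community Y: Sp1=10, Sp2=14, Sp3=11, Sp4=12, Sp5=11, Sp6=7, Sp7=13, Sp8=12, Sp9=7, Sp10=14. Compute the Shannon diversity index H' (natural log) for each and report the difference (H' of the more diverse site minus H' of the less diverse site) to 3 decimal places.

0.803

Community X: N=7, proportions 0.14286, 0.42857, 0.14286, 0.14286, 0.14286, giving H' = 1.47508 (working shown to 5 dp, full precision carried).
Community Y: N=111, proportions 0.09009, 0.12613, 0.0991, 0.10811, 0.0991, 0.06306, 0.11712, 0.10811, 0.06306, 0.12613, giving H' = 2.27802.
Difference = |1.47508 − 2.27802| = 0.80294, i.e. 0.803 to 3 decimal places.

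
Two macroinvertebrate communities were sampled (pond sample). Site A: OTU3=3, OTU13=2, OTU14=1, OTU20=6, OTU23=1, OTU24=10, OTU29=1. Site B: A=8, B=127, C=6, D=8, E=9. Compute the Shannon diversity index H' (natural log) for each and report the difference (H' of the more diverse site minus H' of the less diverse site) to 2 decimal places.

0.81

Site A: N=24, proportions 0.125, 0.0833, 0.0417, 0.25, 0.0417, 0.4167, 0.0417, giving H' = 1.5756 (working shown to 4 dp, full precision carried).
Site B: N=158, proportions 0.0506, 0.8038, 0.038, 0.0506, 0.057, giving H' = 0.7651.
Difference = |1.5756 − 0.7651| = 0.8105, i.e. 0.81 to 2 decimal places.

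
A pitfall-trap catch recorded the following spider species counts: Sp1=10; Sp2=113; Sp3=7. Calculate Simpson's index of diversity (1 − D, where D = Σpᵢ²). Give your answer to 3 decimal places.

0.236

Total N = 10+113+7 = 130, so the proportions are 0.07692, 0.86923, 0.05385 (working shown to 5 dp, full precision carried).
D = 0.07692² + 0.86923² + 0.05385² = 0.00592 + 0.75556 + 0.00290 = 0.76438.
So 1 − D = 0.23562, i.e. 0.236 to 3 decimal places.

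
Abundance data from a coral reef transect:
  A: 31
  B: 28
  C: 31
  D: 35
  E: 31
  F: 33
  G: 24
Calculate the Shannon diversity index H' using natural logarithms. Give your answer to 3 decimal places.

Total N = 31+28+31+35+31+33+24 = 213, so the proportions are 0.14554, 0.13146, 0.14554, 0.16432, 0.14554, 0.15493, 0.11268 (working shown to 5 dp, full precision carried).
Each pᵢ ln pᵢ term: 0.14554×(-1.92730)=-0.28050, 0.13146×(-2.02909)=-0.26673, 0.14554×(-1.92730)=-0.28050, 0.16432×(-1.80594)=-0.29675, 0.14554×(-1.92730)=-0.28050, 0.15493×(-1.86478)=-0.28891, 0.11268×(-2.18324)=-0.24600.
Sum = -1.93989, so H' = 1.940.

1.940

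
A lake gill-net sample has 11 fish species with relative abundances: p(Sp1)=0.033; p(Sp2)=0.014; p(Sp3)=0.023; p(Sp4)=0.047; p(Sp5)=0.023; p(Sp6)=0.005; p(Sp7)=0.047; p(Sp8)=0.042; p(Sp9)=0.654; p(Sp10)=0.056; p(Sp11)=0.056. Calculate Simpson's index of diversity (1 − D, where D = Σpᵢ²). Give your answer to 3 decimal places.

D = 0.033² + 0.014² + 0.023² + 0.047² + 0.023² + 0.005² + 0.047² + 0.042² + 0.654² + 0.056² + 0.056² = 0.00109 + 0.00020 + 0.00053 + 0.00221 + 0.00053 + 0.00003 + 0.00221 + 0.00176 + 0.42772 + 0.00314 + 0.00314 = 0.44254 (working shown to 5 dp, full precision carried).
So 1 − D = 0.55746, i.e. 0.557 to 3 decimal places.

0.557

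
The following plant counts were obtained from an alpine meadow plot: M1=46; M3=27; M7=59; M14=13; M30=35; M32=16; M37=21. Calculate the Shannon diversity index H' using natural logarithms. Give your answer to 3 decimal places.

Total N = 46+27+59+13+35+16+21 = 217, so the proportions are 0.21198, 0.12442, 0.27189, 0.05991, 0.16129, 0.07373, 0.09677 (working shown to 5 dp, full precision carried).
Each pᵢ ln pᵢ term: 0.21198×(-1.55126)=-0.32884, 0.12442×(-2.08406)=-0.25931, 0.27189×(-1.30236)=-0.35410, 0.05991×(-2.81495)=-0.16864, 0.16129×(-1.82455)=-0.29428, 0.07373×(-2.60731)=-0.19224, 0.09677×(-2.33537)=-0.22600.
Sum = -1.82341, so H' = 1.823.

1.823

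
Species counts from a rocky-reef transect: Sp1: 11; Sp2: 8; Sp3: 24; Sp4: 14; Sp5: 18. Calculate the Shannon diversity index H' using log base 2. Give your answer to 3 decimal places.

2.223

Total N = 11+8+24+14+18 = 75, so the proportions are 0.14667, 0.10667, 0.32, 0.18667, 0.24 (working shown to 5 dp, full precision carried).
Each pᵢ log₂ pᵢ term: 0.14667×(-2.76939)=-0.40618, 0.10667×(-3.22882)=-0.34441, 0.32×(-1.64386)=-0.52603, 0.18667×(-2.42146)=-0.45201, 0.24×(-2.05889)=-0.49413.
Sum = -2.22276, so H' = 2.223.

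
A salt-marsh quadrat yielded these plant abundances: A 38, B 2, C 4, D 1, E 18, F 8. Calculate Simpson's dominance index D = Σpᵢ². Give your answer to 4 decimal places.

0.3676

Total N = 38+2+4+1+18+8 = 71, so the proportions are 0.535211, 0.028169, 0.056338, 0.014085, 0.253521, 0.112676 (working shown to 6 dp, full precision carried).
D = 0.535211² + 0.028169² + 0.056338² + 0.014085² + 0.253521² + 0.112676² = 0.286451 + 0.000793 + 0.003174 + 0.000198 + 0.064273 + 0.012696 = 0.367586.
To 4 decimal places, D = 0.3676.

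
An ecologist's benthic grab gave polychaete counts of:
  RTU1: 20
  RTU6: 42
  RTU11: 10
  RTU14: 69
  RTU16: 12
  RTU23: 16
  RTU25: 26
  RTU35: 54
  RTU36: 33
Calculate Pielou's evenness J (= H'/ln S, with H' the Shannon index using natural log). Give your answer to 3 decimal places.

Total N = 20+42+10+69+12+16+26+54+33 = 282, so the proportions are 0.07092, 0.14894, 0.03546, 0.24468, 0.04255, 0.05674, 0.0922, 0.19149, 0.11702 (working shown to 5 dp, full precision carried).
H' = −Σ pᵢ ln pᵢ = −((-0.18767) + (-0.28361) + (-0.11842) + (-0.34446) + (-0.13434) + (-0.16280) + (-0.21978) + (-0.31652) + (-0.25106)) = 2.01866.
With S = 9 species, ln S = 2.19722, so J = 2.01866/2.19722 = 0.91873, i.e. 0.919 to 3 decimal places.

0.919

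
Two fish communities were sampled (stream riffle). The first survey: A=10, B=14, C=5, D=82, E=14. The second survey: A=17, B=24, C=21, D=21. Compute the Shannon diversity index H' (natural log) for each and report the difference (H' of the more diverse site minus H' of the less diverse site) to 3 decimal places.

0.281

The first survey: N=125, proportions 0.08, 0.112, 0.04, 0.656, 0.112, giving H' = 1.097773 (working shown to 6 dp, full precision carried).
The second survey: N=83, proportions 0.204819, 0.289157, 0.253012, 0.253012, giving H' = 1.378987.
Difference = |1.097773 − 1.378987| = 0.281214, i.e. 0.281 to 3 decimal places.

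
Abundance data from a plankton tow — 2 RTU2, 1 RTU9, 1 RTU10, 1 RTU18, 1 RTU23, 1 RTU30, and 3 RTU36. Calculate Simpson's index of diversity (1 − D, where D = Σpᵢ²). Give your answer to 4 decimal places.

Total N = 2+1+1+1+1+1+3 = 10, so the proportions are 0.2, 0.1, 0.1, 0.1, 0.1, 0.1, 0.3 (working shown to 6 dp, full precision carried).
D = 0.2² + 0.1² + 0.1² + 0.1² + 0.1² + 0.1² + 0.3² = 0.040000 + 0.010000 + 0.010000 + 0.010000 + 0.010000 + 0.010000 + 0.090000 = 0.180000.
So 1 − D = 0.820000, i.e. 0.8200 to 4 decimal places.

0.8200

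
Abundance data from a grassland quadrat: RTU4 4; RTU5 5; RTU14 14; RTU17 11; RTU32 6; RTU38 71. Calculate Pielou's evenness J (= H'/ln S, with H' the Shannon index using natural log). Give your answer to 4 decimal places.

Total N = 4+5+14+11+6+71 = 111, so the proportions are 0.036036, 0.045045, 0.126126, 0.099099, 0.054054, 0.63964 (working shown to 6 dp, full precision carried).
H' = −Σ pᵢ ln pᵢ = −((-0.119756) + (-0.139644) + (-0.261141) + (-0.229081) + (-0.157717) + (-0.285823)) = 1.193162.
With S = 6 species, ln S = 1.791759, so J = 1.193162/1.791759 = 0.665917, i.e. 0.6659 to 4 decimal places.

0.6659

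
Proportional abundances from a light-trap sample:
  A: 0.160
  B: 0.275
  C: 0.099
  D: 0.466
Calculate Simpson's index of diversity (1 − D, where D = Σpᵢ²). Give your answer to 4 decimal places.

0.6718

D = 0.16² + 0.275² + 0.099² + 0.466² = 0.025600 + 0.075625 + 0.009801 + 0.217156 = 0.328182 (working shown to 6 dp, full precision carried).
So 1 − D = 0.671818, i.e. 0.6718 to 4 decimal places.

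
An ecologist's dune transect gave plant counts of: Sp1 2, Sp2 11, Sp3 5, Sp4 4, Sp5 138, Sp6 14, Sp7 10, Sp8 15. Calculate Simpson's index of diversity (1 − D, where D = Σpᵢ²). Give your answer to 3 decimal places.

Total N = 2+11+5+4+138+14+10+15 = 199, so the proportions are 0.01005, 0.05528, 0.02513, 0.0201, 0.69347, 0.07035, 0.05025, 0.07538 (working shown to 5 dp, full precision carried).
D = 0.01005² + 0.05528² + 0.02513² + 0.0201² + 0.69347² + 0.07035² + 0.05025² + 0.07538² = 0.00010 + 0.00306 + 0.00063 + 0.00040 + 0.48090 + 0.00495 + 0.00253 + 0.00568 = 0.49824.
So 1 − D = 0.50176, i.e. 0.502 to 3 decimal places.

0.502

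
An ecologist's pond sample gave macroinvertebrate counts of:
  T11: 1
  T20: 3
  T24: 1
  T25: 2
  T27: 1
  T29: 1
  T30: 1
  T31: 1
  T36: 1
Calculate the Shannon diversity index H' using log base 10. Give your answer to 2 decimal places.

Total N = 1+3+1+2+1+1+1+1+1 = 12, so the proportions are 0.0833, 0.25, 0.0833, 0.1667, 0.0833, 0.0833, 0.0833, 0.0833, 0.0833 (working shown to 4 dp, full precision carried).
Each pᵢ log₁₀ pᵢ term: 0.0833×(-1.0792)=-0.0899, 0.25×(-0.6021)=-0.1505, 0.0833×(-1.0792)=-0.0899, 0.1667×(-0.7782)=-0.1297, 0.0833×(-1.0792)=-0.0899, 0.0833×(-1.0792)=-0.0899, 0.0833×(-1.0792)=-0.0899, 0.0833×(-1.0792)=-0.0899, 0.0833×(-1.0792)=-0.0899.
Sum = -0.9097, so H' = 0.91.

0.91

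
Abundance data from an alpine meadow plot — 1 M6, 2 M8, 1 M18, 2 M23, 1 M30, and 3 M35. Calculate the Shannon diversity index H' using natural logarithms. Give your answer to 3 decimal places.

Total N = 1+2+1+2+1+3 = 10, so the proportions are 0.1, 0.2, 0.1, 0.2, 0.1, 0.3 (working shown to 5 dp, full precision carried).
Each pᵢ ln pᵢ term: 0.1×(-2.30259)=-0.23026, 0.2×(-1.60944)=-0.32189, 0.1×(-2.30259)=-0.23026, 0.2×(-1.60944)=-0.32189, 0.1×(-2.30259)=-0.23026, 0.3×(-1.20397)=-0.36119.
Sum = -1.69574, so H' = 1.696.

1.696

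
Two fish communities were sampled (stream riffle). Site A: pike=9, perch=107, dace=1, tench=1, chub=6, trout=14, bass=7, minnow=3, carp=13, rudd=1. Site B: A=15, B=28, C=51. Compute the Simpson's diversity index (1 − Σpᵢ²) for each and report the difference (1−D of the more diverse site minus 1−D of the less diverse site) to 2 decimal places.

0.05

Site A: N=162, proportions 0.055556, 0.660494, 0.006173, 0.006173, 0.037037, 0.08642, 0.04321, 0.018519, 0.080247, 0.006173, giving 1−D = 0.543057 (working shown to 6 dp, full precision carried).
Site B: N=94, proportions 0.159574, 0.297872, 0.542553, giving 1−D = 0.591444.
Difference = |0.543057 − 0.591444| = 0.048387, i.e. 0.05 to 2 decimal places.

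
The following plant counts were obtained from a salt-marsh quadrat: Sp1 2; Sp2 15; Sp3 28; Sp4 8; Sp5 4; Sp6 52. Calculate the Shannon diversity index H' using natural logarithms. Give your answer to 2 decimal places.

1.36

Total N = 2+15+28+8+4+52 = 109, so the proportions are 0.0183, 0.1376, 0.2569, 0.0734, 0.0367, 0.4771 (working shown to 4 dp, full precision carried).
Each pᵢ ln pᵢ term: 0.0183×(-3.9982)=-0.0734, 0.1376×(-1.9833)=-0.2729, 0.2569×(-1.3591)=-0.3491, 0.0734×(-2.6119)=-0.1917, 0.0367×(-3.3051)=-0.1213, 0.4771×(-0.7401)=-0.3531.
Sum = -1.3615, so H' = 1.36.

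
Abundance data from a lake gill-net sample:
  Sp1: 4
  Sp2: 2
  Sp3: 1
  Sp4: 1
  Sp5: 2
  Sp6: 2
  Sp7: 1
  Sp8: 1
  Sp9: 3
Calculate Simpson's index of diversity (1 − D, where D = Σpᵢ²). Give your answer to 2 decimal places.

0.86

Total N = 4+2+1+1+2+2+1+1+3 = 17, so the proportions are 0.2353, 0.1176, 0.0588, 0.0588, 0.1176, 0.1176, 0.0588, 0.0588, 0.1765 (working shown to 4 dp, full precision carried).
D = 0.2353² + 0.1176² + 0.0588² + 0.0588² + 0.1176² + 0.1176² + 0.0588² + 0.0588² + 0.1765² = 0.0554 + 0.0138 + 0.0035 + 0.0035 + 0.0138 + 0.0138 + 0.0035 + 0.0035 + 0.0311 = 0.1419.
So 1 − D = 0.8581, i.e. 0.86 to 2 decimal places.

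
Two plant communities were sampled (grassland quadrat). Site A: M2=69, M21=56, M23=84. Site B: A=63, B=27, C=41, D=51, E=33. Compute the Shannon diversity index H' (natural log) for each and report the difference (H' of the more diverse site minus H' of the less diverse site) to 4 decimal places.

0.4801

Site A: N=209, proportions 0.330144, 0.267943, 0.401914, giving H' = 1.085101 (working shown to 6 dp, full precision carried).
Site B: N=215, proportions 0.293023, 0.125581, 0.190698, 0.237209, 0.153488, giving H' = 1.565199.
Difference = |1.085101 − 1.565199| = 0.480098, i.e. 0.4801 to 4 decimal places.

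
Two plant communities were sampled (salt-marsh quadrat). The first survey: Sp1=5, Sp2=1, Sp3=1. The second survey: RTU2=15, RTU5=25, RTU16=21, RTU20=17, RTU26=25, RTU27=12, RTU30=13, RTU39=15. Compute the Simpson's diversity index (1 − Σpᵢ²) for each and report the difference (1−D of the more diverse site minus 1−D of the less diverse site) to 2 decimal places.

0.42

The first survey: N=7, proportions 0.7143, 0.1429, 0.1429, giving 1−D = 0.4490 (working shown to 4 dp, full precision carried).
The second survey: N=143, proportions 0.1049, 0.1748, 0.1469, 0.1189, 0.1748, 0.0839, 0.0909, 0.1049, giving 1−D = 0.8659.
Difference = |0.4490 − 0.8659| = 0.4169, i.e. 0.42 to 2 decimal places.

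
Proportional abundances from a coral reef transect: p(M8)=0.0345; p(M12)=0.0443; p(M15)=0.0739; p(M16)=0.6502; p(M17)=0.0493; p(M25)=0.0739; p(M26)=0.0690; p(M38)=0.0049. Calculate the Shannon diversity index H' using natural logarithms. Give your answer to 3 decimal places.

Each pᵢ ln pᵢ term (working shown to 5 dp, full precision carried): 0.0345×(-3.36680)=-0.11615, 0.0443×(-3.11677)=-0.13807, 0.0739×(-2.60504)=-0.19251, 0.6502×(-0.43048)=-0.27990, 0.0493×(-3.00983)=-0.14838, 0.0739×(-2.60504)=-0.19251, 0.069×(-2.67365)=-0.18448, 0.0049×(-5.31852)=-0.02606.
Sum = -1.27807, so H' = 1.278.

1.278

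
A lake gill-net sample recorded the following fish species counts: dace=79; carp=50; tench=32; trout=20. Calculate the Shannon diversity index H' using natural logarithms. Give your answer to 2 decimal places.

1.27

Total N = 79+50+32+20 = 181, so the proportions are 0.4365, 0.2762, 0.1768, 0.1105 (working shown to 4 dp, full precision carried).
Each pᵢ ln pᵢ term: 0.4365×(-0.8290)=-0.3619, 0.2762×(-1.2865)=-0.3554, 0.1768×(-1.7328)=-0.3063, 0.1105×(-2.2028)=-0.2434.
Sum = -1.2670, so H' = 1.27.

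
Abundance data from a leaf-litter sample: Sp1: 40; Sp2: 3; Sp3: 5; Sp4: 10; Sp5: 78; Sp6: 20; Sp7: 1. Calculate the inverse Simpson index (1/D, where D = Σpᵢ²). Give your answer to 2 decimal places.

3.00

Total N = 40+3+5+10+78+20+1 = 157, so the proportions are 0.25478, 0.01911, 0.03185, 0.06369, 0.49682, 0.12739, 0.00637 (working shown to 5 dp, full precision carried).
D = 0.25478² + 0.01911² + 0.03185² + 0.06369² + 0.49682² + 0.12739² + 0.00637² = 0.06491 + 0.00037 + 0.00101 + 0.00406 + 0.24683 + 0.01623 + 0.00004 = 0.33344.
So 1/D = 2.9990, i.e. 3.00 to 2 decimal places.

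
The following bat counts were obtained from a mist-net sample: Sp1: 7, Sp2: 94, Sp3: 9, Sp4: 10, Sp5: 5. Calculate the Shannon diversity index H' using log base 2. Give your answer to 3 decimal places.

1.293

Total N = 7+94+9+10+5 = 125, so the proportions are 0.056, 0.752, 0.072, 0.08, 0.04 (working shown to 5 dp, full precision carried).
Each pᵢ log₂ pᵢ term: 0.056×(-4.15843)=-0.23287, 0.752×(-0.41120)=-0.30922, 0.072×(-3.79586)=-0.27330, 0.08×(-3.64386)=-0.29151, 0.04×(-4.64386)=-0.18575.
Sum = -1.29266, so H' = 1.293.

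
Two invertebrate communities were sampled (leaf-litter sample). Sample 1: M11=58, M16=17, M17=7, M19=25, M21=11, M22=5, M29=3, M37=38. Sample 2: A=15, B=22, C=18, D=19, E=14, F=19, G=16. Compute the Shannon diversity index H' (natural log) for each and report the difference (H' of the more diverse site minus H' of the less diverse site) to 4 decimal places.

Sample 1: N=164, proportions 0.353659, 0.103659, 0.042683, 0.152439, 0.067073, 0.030488, 0.018293, 0.231707, giving H' = 1.723575 (working shown to 6 dp, full precision carried).
Sample 2: N=123, proportions 0.121951, 0.178862, 0.146341, 0.154472, 0.113821, 0.154472, 0.130081, giving H' = 1.935377.
Difference = |1.723575 − 1.935377| = 0.211802, i.e. 0.2118 to 4 decimal places.

0.2118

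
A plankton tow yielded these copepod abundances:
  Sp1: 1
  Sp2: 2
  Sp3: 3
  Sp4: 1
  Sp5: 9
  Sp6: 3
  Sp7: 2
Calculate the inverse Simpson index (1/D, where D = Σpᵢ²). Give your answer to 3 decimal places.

4.046

Total N = 1+2+3+1+9+3+2 = 21, so the proportions are 0.047619, 0.0952381, 0.1428571, 0.047619, 0.4285714, 0.1428571, 0.0952381 (working shown to 7 dp, full precision carried).
D = 0.047619² + 0.0952381² + 0.1428571² + 0.047619² + 0.4285714² + 0.1428571² + 0.0952381² = 0.0022676 + 0.0090703 + 0.0204082 + 0.0022676 + 0.1836735 + 0.0204082 + 0.0090703 = 0.2471655.
So 1/D = 4.04587, i.e. 4.046 to 3 decimal places.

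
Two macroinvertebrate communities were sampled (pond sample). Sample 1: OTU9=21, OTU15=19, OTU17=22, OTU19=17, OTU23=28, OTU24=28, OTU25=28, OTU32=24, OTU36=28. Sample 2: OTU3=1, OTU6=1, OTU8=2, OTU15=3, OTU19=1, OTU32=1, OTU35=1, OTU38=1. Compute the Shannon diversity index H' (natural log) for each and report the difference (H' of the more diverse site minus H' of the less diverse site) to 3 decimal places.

0.210

Sample 1: N=215, proportions 0.09767, 0.08837, 0.10233, 0.07907, 0.13023, 0.13023, 0.13023, 0.11163, 0.13023, giving H' = 2.18214 (working shown to 5 dp, full precision carried).
Sample 2: N=11, proportions 0.09091, 0.09091, 0.18182, 0.27273, 0.09091, 0.09091, 0.09091, 0.09091, giving H' = 1.97225.
Difference = |2.18214 − 1.97225| = 0.20989, i.e. 0.210 to 3 decimal places.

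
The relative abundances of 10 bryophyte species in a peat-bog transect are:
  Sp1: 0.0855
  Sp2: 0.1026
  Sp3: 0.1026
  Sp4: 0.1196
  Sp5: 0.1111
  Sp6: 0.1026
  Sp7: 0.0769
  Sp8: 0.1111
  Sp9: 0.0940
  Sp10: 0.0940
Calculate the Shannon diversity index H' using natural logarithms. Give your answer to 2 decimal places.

2.30

Each pᵢ ln pᵢ term (working shown to 4 dp, full precision carried): 0.0855×(-2.4592)=-0.2103, 0.1026×(-2.2769)=-0.2336, 0.1026×(-2.2769)=-0.2336, 0.1196×(-2.1236)=-0.2540, 0.1111×(-2.1973)=-0.2441, 0.1026×(-2.2769)=-0.2336, 0.0769×(-2.5652)=-0.1973, 0.1111×(-2.1973)=-0.2441, 0.094×(-2.3645)=-0.2223, 0.094×(-2.3645)=-0.2223.
Sum = -2.2951, so H' = 2.30.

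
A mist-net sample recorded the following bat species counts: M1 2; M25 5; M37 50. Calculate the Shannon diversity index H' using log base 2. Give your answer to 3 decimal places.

Total N = 2+5+50 = 57, so the proportions are 0.03509, 0.08772, 0.87719 (working shown to 5 dp, full precision carried).
Each pᵢ log₂ pᵢ term: 0.03509×(-4.83289)=-0.16958, 0.08772×(-3.51096)=-0.30798, 0.87719×(-0.18903)=-0.16582.
Sum = -0.64337, so H' = 0.643.

0.643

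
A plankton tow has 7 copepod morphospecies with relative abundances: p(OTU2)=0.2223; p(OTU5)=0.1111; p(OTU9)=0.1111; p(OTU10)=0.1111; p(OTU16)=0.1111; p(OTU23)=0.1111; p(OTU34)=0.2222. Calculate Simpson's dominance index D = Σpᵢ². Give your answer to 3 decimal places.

0.161

D = 0.2223² + 0.1111² + 0.1111² + 0.1111² + 0.1111² + 0.1111² + 0.2222² = 0.049417 + 0.012343 + 0.012343 + 0.012343 + 0.012343 + 0.012343 + 0.049373 = 0.160506 (working shown to 6 dp, full precision carried).
To 3 decimal places, D = 0.161.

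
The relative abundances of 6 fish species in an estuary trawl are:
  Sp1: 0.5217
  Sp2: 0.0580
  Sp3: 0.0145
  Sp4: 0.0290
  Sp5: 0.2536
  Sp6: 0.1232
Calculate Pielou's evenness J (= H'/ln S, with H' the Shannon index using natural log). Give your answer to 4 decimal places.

H' = −Σ pᵢ ln pᵢ = −((-0.33945066) + (-0.16514411) + (-0.06138730) + (-0.10267332) + (-0.34793845) + (-0.25797418)) = 1.27456802 (working shown to 8 dp, full precision carried).
With S = 6 species, ln S = 1.79175947, so J = 1.27456802/1.79175947 = 0.71134996, i.e. 0.7113 to 4 decimal places.

0.7113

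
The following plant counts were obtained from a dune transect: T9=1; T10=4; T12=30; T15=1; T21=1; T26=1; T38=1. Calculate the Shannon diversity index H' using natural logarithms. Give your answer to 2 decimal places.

0.91

Total N = 1+4+30+1+1+1+1 = 39, so the proportions are 0.02564, 0.10256, 0.76923, 0.02564, 0.02564, 0.02564, 0.02564 (working shown to 5 dp, full precision carried).
Each pᵢ ln pᵢ term: 0.02564×(-3.66356)=-0.09394, 0.10256×(-2.27727)=-0.23357, 0.76923×(-0.26236)=-0.20182, 0.02564×(-3.66356)=-0.09394, 0.02564×(-3.66356)=-0.09394, 0.02564×(-3.66356)=-0.09394, 0.02564×(-3.66356)=-0.09394.
Sum = -0.90507, so H' = 0.91.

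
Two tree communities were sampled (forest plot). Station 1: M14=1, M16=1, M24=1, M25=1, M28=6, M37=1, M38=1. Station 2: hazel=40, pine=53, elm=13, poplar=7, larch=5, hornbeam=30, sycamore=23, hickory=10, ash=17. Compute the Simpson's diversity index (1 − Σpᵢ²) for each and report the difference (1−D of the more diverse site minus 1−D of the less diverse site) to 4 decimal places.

0.1266

Station 1: N=12, proportions 0.0833333, 0.0833333, 0.0833333, 0.0833333, 0.5, 0.0833333, 0.0833333, giving 1−D = 0.7083333 (working shown to 7 dp, full precision carried).
Station 2: N=198, proportions 0.2020202, 0.2676768, 0.0656566, 0.0353535, 0.0252525, 0.1515152, 0.1161616, 0.0505051, 0.0858586, giving 1−D = 0.8349658.
Difference = |0.7083333 − 0.8349658| = 0.1266325, i.e. 0.1266 to 4 decimal places.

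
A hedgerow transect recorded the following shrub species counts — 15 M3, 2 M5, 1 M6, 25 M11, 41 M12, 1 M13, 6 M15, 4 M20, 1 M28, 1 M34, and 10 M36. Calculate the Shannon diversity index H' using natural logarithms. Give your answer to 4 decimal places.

Total N = 15+2+1+25+41+1+6+4+1+1+10 = 107, so the proportions are 0.140187, 0.018692, 0.009346, 0.233645, 0.383178, 0.009346, 0.056075, 0.037383, 0.009346, 0.009346, 0.093458 (working shown to 6 dp, full precision carried).
Each pᵢ ln pᵢ term: 0.140187×(-1.964779)=-0.275436, 0.018692×(-3.979682)=-0.074387, 0.009346×(-4.672829)=-0.043671, 0.233645×(-1.453953)=-0.339709, 0.383178×(-0.959257)=-0.367566, 0.009346×(-4.672829)=-0.043671, 0.056075×(-2.881069)=-0.161555, 0.037383×(-3.286534)=-0.122861, 0.009346×(-4.672829)=-0.043671, 0.009346×(-4.672829)=-0.043671, 0.093458×(-2.370244)=-0.221518.
Sum = -1.737717, so H' = 1.7377.

1.7377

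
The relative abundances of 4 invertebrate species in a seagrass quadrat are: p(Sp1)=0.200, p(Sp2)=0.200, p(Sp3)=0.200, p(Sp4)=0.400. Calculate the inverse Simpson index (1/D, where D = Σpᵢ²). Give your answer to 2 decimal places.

3.57

D = 0.2² + 0.2² + 0.2² + 0.4² = 0.040000 + 0.040000 + 0.040000 + 0.160000 = 0.280000 (working shown to 6 dp, full precision carried).
So 1/D = 3.5714, i.e. 3.57 to 2 decimal places.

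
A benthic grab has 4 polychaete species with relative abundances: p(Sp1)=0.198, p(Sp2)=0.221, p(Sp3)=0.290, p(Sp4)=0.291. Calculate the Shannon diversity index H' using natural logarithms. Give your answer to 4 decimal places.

1.3725

Each pᵢ ln pᵢ term (working shown to 6 dp, full precision carried): 0.198×(-1.619488)=-0.320659, 0.221×(-1.509593)=-0.333620, 0.29×(-1.237874)=-0.358984, 0.291×(-1.234432)=-0.359220.
Sum = -1.372482, so H' = 1.3725.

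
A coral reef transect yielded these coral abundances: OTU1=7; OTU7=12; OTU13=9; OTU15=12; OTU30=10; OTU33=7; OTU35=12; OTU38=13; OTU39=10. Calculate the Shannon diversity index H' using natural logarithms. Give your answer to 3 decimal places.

2.175

Total N = 7+12+9+12+10+7+12+13+10 = 92, so the proportions are 0.07609, 0.13043, 0.09783, 0.13043, 0.1087, 0.07609, 0.13043, 0.1413, 0.1087 (working shown to 5 dp, full precision carried).
Each pᵢ ln pᵢ term: 0.07609×(-2.57588)=-0.19599, 0.13043×(-2.03688)=-0.26568, 0.09783×(-2.32456)=-0.22740, 0.13043×(-2.03688)=-0.26568, 0.1087×(-2.21920)=-0.24122, 0.07609×(-2.57588)=-0.19599, 0.13043×(-2.03688)=-0.26568, 0.1413×(-1.95684)=-0.27651, 0.1087×(-2.21920)=-0.24122.
Sum = -2.17537, so H' = 2.175.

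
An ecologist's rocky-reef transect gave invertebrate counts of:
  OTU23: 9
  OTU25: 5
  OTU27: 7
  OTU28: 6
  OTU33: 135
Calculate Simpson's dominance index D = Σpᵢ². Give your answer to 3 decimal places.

0.702

Total N = 9+5+7+6+135 = 162, so the proportions are 0.05556, 0.03086, 0.04321, 0.03704, 0.83333 (working shown to 5 dp, full precision carried).
D = 0.05556² + 0.03086² + 0.04321² + 0.03704² + 0.83333² = 0.00309 + 0.00095 + 0.00187 + 0.00137 + 0.69444 = 0.70172.
To 3 decimal places, D = 0.702.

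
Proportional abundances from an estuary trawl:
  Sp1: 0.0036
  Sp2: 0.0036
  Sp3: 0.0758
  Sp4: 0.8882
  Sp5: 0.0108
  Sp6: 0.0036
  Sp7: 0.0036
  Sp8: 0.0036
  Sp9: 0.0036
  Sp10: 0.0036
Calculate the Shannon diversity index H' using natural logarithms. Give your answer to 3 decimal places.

Each pᵢ ln pᵢ term (working shown to 5 dp, full precision carried): 0.0036×(-5.62682)=-0.02026, 0.0036×(-5.62682)=-0.02026, 0.0758×(-2.57966)=-0.19554, 0.8882×(-0.11856)=-0.10530, 0.0108×(-4.52821)=-0.04890, 0.0036×(-5.62682)=-0.02026, 0.0036×(-5.62682)=-0.02026, 0.0036×(-5.62682)=-0.02026, 0.0036×(-5.62682)=-0.02026, 0.0036×(-5.62682)=-0.02026.
Sum = -0.49154, so H' = 0.492.

0.492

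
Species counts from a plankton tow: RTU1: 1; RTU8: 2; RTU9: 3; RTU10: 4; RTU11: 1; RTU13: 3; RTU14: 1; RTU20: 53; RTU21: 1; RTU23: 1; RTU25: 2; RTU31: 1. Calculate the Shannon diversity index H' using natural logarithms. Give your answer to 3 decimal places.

Total N = 1+2+3+4+1+3+1+53+1+1+2+1 = 73, so the proportions are 0.0137, 0.0274, 0.0411, 0.05479, 0.0137, 0.0411, 0.0137, 0.72603, 0.0137, 0.0137, 0.0274, 0.0137 (working shown to 5 dp, full precision carried).
Each pᵢ ln pᵢ term: 0.0137×(-4.29046)=-0.05877, 0.0274×(-3.59731)=-0.09856, 0.0411×(-3.19185)=-0.13117, 0.05479×(-2.90417)=-0.15913, 0.0137×(-4.29046)=-0.05877, 0.0411×(-3.19185)=-0.13117, 0.0137×(-4.29046)=-0.05877, 0.72603×(-0.32017)=-0.23245, 0.0137×(-4.29046)=-0.05877, 0.0137×(-4.29046)=-0.05877, 0.0274×(-3.59731)=-0.09856, 0.0137×(-4.29046)=-0.05877.
Sum = -1.20368, so H' = 1.204.

1.204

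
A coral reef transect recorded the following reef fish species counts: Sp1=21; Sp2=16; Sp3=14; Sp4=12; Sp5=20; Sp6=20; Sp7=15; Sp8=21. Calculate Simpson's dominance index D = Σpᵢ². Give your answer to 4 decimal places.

0.1295

Total N = 21+16+14+12+20+20+15+21 = 139, so the proportions are 0.151079, 0.115108, 0.100719, 0.086331, 0.143885, 0.143885, 0.107914, 0.151079 (working shown to 6 dp, full precision carried).
D = 0.151079² + 0.115108² + 0.100719² + 0.086331² + 0.143885² + 0.143885² + 0.107914² + 0.151079² = 0.022825 + 0.013250 + 0.010144 + 0.007453 + 0.020703 + 0.020703 + 0.011645 + 0.022825 = 0.129548.
To 4 decimal places, D = 0.1295.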